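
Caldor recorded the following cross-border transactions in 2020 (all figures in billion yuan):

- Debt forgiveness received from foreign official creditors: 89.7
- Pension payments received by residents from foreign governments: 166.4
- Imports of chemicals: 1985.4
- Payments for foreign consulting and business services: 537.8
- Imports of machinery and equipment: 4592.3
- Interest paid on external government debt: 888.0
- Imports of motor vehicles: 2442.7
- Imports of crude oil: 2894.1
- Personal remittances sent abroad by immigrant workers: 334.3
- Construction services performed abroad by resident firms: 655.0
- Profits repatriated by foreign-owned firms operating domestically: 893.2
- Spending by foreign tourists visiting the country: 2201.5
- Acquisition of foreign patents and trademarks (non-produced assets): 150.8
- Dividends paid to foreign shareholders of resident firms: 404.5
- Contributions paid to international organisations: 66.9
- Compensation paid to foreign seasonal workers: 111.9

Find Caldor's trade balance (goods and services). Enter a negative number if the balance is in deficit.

Goods: -2894.1 - 1985.4 - 2442.7 - 4592.3 = -11914.5
Services: 2201.5 - 537.8 + 655.0 = 2318.7
Trade balance = -11914.5 + 2318.7 = -9595.8
(Excluded from the trade balance — capital account: debt forgiveness received from foreign official creditors 89.7, acquisition of foreign patents and trademarks (non-produced assets) 150.8; secondary income: pension payments received by residents from foreign governments 166.4, personal remittances sent abroad by immigrant workers 334.3, contributions paid to international organisations 66.9; primary income: interest paid on external government debt 888.0, profits repatriated by foreign-owned firms operating domestically 893.2, dividends paid to foreign shareholders of resident firms 404.5, compensation paid to foreign seasonal workers 111.9.)

-9595.8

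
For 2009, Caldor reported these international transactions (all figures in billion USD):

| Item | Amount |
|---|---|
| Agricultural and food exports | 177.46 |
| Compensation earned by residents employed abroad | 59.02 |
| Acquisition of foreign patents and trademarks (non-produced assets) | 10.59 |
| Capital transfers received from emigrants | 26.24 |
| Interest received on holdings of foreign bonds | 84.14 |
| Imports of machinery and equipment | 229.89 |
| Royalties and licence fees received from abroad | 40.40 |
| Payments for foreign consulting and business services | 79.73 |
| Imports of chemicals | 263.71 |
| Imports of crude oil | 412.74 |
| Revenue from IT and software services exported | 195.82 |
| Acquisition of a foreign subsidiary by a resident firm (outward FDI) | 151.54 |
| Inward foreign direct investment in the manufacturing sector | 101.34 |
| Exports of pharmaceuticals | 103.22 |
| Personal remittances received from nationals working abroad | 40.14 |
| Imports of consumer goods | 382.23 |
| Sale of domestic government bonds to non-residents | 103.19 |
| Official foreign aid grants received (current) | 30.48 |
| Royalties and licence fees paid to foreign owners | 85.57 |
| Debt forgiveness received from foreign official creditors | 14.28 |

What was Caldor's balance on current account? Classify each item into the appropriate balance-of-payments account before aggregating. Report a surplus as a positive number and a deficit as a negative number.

-723.19

Goods: -412.74 - 382.23 + 177.46 - 229.89 + 103.22 - 263.71 = -1007.89
Services: 195.82 - 79.73 - 85.57 + 40.40 = 70.92
Primary income: 84.14 + 59.02 = 143.16
Secondary income: 30.48 + 40.14 = 70.62
Current account = (-1007.89) + 70.92 + 143.16 + 70.62 = -723.19
(Excluded from the current account — capital account: acquisition of foreign patents and trademarks (non-produced assets) 10.59, capital transfers received from emigrants 26.24, debt forgiveness received from foreign official creditors 14.28; financial account: acquisition of a foreign subsidiary by a resident firm (outward FDI) 151.54, inward foreign direct investment in the manufacturing sector 101.34, sale of domestic government bonds to non-residents 103.19.)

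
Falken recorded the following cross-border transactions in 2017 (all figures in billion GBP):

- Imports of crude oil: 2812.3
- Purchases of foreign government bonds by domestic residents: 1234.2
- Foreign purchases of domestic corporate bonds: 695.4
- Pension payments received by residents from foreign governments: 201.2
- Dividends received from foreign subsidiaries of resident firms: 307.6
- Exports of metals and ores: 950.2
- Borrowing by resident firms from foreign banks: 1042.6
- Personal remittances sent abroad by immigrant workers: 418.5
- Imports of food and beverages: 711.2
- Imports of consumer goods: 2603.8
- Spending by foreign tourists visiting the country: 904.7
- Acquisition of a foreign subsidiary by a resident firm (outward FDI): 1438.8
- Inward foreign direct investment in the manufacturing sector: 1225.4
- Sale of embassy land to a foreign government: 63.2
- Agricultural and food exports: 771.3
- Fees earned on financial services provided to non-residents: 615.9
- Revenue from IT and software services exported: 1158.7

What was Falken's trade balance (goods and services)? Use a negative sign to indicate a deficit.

Goods: -2812.3 - 711.2 + 771.3 + 950.2 - 2603.8 = -4405.8
Services: 904.7 + 615.9 + 1158.7 = 2679.3
Trade balance = -4405.8 + 2679.3 = -1726.5
(Excluded from the trade balance — financial account: purchases of foreign government bonds by domestic residents 1234.2, foreign purchases of domestic corporate bonds 695.4, borrowing by resident firms from foreign banks 1042.6, acquisition of a foreign subsidiary by a resident firm (outward FDI) 1438.8, inward foreign direct investment in the manufacturing sector 1225.4; secondary income: pension payments received by residents from foreign governments 201.2, personal remittances sent abroad by immigrant workers 418.5; primary income: dividends received from foreign subsidiaries of resident firms 307.6; capital account: sale of embassy land to a foreign government 63.2.)

-1726.5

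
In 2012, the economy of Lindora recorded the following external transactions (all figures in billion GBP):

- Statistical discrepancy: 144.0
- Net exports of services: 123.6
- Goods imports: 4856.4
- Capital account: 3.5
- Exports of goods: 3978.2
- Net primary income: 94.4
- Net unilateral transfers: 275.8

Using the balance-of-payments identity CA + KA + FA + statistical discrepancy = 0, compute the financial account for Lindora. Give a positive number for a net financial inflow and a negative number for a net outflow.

236.9

Goods balance = 3978.2 - 4856.4 = -878.2
Services balance = 123.6
Trade balance (goods + services) = -878.2 + 123.6 = -754.6
Net primary income = 94.4
Net secondary income = 275.8
Current account = -754.6 + 94.4 + 275.8 = -384.4
Financial account = -(-384.4 + 3.5 + 144.0) = 236.9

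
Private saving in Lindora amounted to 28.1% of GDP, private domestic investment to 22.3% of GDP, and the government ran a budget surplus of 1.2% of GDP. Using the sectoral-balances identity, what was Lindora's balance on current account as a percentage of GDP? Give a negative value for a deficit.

By the sectoral-balances identity, CA = (S_private - I) + (T - G).
Private balance = 28.1 - 22.3 = 5.8
Government balance (T - G) = 1.2
CA = 5.8 + 1.2 = 7.0

7.0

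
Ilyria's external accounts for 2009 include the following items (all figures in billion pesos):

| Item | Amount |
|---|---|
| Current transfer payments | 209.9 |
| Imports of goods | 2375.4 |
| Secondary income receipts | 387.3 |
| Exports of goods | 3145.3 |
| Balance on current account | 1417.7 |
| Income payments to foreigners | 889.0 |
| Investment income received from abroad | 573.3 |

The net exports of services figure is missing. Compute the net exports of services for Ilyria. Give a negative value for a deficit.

Current account = goods balance + services balance + net primary income + net secondary income
Sum of the known components = 631.6
Net exports of services = CA - (known components) = 1417.7 - 631.6 = 786.1

786.1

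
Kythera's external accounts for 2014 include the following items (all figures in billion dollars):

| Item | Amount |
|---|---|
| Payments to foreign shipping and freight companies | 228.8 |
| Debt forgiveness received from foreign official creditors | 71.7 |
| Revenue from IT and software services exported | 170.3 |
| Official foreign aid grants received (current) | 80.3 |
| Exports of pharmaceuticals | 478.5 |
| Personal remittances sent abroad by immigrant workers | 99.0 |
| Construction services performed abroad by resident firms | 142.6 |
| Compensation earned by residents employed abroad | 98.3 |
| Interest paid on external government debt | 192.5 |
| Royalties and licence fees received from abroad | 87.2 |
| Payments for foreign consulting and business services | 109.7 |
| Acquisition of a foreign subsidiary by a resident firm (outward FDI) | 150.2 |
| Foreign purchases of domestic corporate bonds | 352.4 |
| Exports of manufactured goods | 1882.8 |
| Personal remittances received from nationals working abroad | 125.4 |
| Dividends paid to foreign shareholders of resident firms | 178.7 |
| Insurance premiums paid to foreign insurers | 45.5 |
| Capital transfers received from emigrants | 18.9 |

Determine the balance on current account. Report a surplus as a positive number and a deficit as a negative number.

2211.2

Goods: 478.5 + 1882.8 = 2361.3
Services: 87.2 - 109.7 + 170.3 + 142.6 - 45.5 - 228.8 = 16.1
Primary income: 98.3 - 192.5 - 178.7 = -272.9
Secondary income: 125.4 - 99.0 + 80.3 = 106.7
Current account = 2361.3 + 16.1 + (-272.9) + 106.7 = 2211.2
(Excluded from the current account — capital account: debt forgiveness received from foreign official creditors 71.7, capital transfers received from emigrants 18.9; financial account: acquisition of a foreign subsidiary by a resident firm (outward FDI) 150.2, foreign purchases of domestic corporate bonds 352.4.)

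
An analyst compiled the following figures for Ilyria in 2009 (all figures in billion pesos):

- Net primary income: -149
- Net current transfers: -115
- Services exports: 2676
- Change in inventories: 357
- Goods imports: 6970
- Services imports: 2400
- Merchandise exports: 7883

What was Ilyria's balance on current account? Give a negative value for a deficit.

925

Goods balance = 7883 - 6970 = 913
Services balance = 2676 - 2400 = 276
Trade balance (goods + services) = 913 + 276 = 1189
Net primary income = -149
Net secondary income = -115
Current account = 1189 + (-149) + (-115) = 925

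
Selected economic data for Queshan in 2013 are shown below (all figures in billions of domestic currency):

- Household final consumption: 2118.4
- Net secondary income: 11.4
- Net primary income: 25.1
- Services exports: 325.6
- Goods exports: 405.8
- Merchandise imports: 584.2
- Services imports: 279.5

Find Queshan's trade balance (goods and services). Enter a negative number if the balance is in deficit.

-132.3

Goods balance = 405.8 - 584.2 = -178.4
Services balance = 325.6 - 279.5 = 46.1
Trade balance (goods + services) = -178.4 + 46.1 = -132.3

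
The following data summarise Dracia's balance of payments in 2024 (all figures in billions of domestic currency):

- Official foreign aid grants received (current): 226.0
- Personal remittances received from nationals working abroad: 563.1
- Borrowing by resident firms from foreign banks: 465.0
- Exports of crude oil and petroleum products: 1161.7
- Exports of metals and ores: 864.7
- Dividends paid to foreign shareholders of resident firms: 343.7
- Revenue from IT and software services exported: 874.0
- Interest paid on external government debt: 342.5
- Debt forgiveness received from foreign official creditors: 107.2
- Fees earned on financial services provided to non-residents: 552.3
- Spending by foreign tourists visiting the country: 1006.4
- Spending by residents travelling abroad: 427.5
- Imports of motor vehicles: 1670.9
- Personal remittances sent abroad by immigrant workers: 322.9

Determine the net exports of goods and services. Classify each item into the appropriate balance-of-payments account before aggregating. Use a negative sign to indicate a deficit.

Goods: 864.7 + 1161.7 - 1670.9 = 355.5
Services: 552.3 + 1006.4 + 874.0 - 427.5 = 2005.2
Trade balance = 355.5 + 2005.2 = 2360.7
(Excluded from the trade balance — secondary income: official foreign aid grants received (current) 226.0, personal remittances received from nationals working abroad 563.1, personal remittances sent abroad by immigrant workers 322.9; financial account: borrowing by resident firms from foreign banks 465.0; primary income: dividends paid to foreign shareholders of resident firms 343.7, interest paid on external government debt 342.5; capital account: debt forgiveness received from foreign official creditors 107.2.)

2360.7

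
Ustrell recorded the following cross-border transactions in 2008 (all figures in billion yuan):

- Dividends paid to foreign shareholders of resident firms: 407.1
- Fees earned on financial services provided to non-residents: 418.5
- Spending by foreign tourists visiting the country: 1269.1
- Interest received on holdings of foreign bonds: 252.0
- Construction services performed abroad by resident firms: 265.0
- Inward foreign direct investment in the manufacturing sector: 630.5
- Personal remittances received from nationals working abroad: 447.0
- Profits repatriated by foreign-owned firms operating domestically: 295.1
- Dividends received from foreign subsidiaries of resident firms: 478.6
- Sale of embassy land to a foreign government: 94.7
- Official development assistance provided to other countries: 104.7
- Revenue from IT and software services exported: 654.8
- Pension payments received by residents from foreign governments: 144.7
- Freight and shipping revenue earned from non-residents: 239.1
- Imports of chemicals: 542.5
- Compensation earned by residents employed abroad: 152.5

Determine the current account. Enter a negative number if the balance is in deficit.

Goods: -542.5
Services: 265.0 + 654.8 + 239.1 + 1269.1 + 418.5 = 2846.5
Primary income: 478.6 - 295.1 - 407.1 + 252.0 + 152.5 = 180.9
Secondary income: -104.7 + 144.7 + 447.0 = 487.0
Current account = (-542.5) + 2846.5 + 180.9 + 487.0 = 2971.9
(Excluded from the current account — financial account: inward foreign direct investment in the manufacturing sector 630.5; capital account: sale of embassy land to a foreign government 94.7.)

2971.9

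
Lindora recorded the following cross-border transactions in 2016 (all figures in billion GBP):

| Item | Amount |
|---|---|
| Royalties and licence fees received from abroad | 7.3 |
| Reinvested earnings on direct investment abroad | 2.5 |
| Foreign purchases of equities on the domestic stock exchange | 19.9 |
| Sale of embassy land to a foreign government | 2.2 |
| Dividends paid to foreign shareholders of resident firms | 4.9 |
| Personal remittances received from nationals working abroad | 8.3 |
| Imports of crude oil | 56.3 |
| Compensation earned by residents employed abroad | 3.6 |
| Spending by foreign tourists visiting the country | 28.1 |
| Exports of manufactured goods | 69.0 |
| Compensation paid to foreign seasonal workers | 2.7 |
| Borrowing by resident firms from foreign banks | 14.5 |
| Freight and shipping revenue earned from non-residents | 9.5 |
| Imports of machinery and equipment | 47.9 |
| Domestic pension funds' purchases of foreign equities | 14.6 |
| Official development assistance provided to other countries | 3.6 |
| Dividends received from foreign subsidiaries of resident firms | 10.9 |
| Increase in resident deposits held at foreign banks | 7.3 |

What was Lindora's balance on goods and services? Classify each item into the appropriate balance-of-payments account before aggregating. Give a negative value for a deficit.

Goods: -56.3 + 69.0 - 47.9 = -35.2
Services: 7.3 + 9.5 + 28.1 = 44.9
Trade balance = -35.2 + 44.9 = 9.7
(Excluded from the trade balance — primary income: reinvested earnings on direct investment abroad 2.5, dividends paid to foreign shareholders of resident firms 4.9, compensation earned by residents employed abroad 3.6, compensation paid to foreign seasonal workers 2.7, dividends received from foreign subsidiaries of resident firms 10.9; financial account: foreign purchases of equities on the domestic stock exchange 19.9, borrowing by resident firms from foreign banks 14.5, domestic pension funds' purchases of foreign equities 14.6, increase in resident deposits held at foreign banks 7.3; capital account: sale of embassy land to a foreign government 2.2; secondary income: personal remittances received from nationals working abroad 8.3, official development assistance provided to other countries 3.6.)

9.7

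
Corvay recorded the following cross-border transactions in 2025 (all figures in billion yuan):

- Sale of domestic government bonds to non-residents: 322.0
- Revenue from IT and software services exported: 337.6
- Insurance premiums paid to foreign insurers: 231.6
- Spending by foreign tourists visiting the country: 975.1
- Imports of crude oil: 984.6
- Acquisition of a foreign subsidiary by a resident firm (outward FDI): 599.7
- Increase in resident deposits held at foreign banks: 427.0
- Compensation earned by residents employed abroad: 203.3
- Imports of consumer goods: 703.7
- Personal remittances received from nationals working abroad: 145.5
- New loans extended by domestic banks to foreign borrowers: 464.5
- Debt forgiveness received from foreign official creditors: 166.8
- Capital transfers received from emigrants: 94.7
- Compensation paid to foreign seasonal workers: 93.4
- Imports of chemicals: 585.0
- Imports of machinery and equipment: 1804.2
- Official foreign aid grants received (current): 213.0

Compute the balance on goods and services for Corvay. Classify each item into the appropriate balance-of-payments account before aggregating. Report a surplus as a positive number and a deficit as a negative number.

-2996.4

Goods: -585.0 - 703.7 - 984.6 - 1804.2 = -4077.5
Services: 975.1 - 231.6 + 337.6 = 1081.1
Trade balance = -4077.5 + 1081.1 = -2996.4
(Excluded from the trade balance — financial account: sale of domestic government bonds to non-residents 322.0, acquisition of a foreign subsidiary by a resident firm (outward FDI) 599.7, increase in resident deposits held at foreign banks 427.0, new loans extended by domestic banks to foreign borrowers 464.5; primary income: compensation earned by residents employed abroad 203.3, compensation paid to foreign seasonal workers 93.4; secondary income: personal remittances received from nationals working abroad 145.5, official foreign aid grants received (current) 213.0; capital account: debt forgiveness received from foreign official creditors 166.8, capital transfers received from emigrants 94.7.)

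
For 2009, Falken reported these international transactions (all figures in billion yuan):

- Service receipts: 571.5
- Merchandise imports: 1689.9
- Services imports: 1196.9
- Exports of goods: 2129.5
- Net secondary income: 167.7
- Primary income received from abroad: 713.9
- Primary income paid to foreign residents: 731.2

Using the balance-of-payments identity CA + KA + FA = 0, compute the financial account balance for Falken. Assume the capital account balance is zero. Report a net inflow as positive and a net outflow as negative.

Goods balance = 2129.5 - 1689.9 = 439.6
Services balance = 571.5 - 1196.9 = -625.4
Trade balance (goods + services) = 439.6 + (-625.4) = -185.8
Net primary income = 713.9 - 731.2 = -17.3
Net secondary income = 167.7
Current account = -185.8 + (-17.3) + 167.7 = -35.4
Financial account = -(-35.4) = 35.4

35.4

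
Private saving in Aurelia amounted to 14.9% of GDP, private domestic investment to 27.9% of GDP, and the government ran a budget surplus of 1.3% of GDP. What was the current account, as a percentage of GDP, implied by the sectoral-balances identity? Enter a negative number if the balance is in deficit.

-11.7

By the sectoral-balances identity, CA = (S_private - I) + (T - G).
Private balance = 14.9 - 27.9 = -13.0
Government balance (T - G) = 1.3
CA = -13.0 + 1.3 = -11.7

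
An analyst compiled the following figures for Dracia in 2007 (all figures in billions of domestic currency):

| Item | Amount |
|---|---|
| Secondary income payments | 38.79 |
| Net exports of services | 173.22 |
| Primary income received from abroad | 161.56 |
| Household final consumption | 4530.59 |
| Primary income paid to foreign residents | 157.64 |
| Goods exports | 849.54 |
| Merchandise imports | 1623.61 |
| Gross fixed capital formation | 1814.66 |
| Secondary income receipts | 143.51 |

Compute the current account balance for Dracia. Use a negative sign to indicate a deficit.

-492.21

Goods balance = 849.54 - 1623.61 = -774.07
Services balance = 173.22
Trade balance (goods + services) = -774.07 + 173.22 = -600.85
Net primary income = 161.56 - 157.64 = 3.92
Net secondary income = 143.51 - 38.79 = 104.72
Current account = -600.85 + 3.92 + 104.72 = -492.21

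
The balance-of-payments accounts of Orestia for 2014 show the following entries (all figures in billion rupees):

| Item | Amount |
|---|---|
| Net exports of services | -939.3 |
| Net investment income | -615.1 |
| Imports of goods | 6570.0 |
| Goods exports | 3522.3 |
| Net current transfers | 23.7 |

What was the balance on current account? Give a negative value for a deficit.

-4578.4

Goods balance = 3522.3 - 6570.0 = -3047.7
Services balance = -939.3
Trade balance (goods + services) = -3047.7 + (-939.3) = -3987.0
Net primary income = -615.1
Net secondary income = 23.7
Current account = -3987.0 + (-615.1) + 23.7 = -4578.4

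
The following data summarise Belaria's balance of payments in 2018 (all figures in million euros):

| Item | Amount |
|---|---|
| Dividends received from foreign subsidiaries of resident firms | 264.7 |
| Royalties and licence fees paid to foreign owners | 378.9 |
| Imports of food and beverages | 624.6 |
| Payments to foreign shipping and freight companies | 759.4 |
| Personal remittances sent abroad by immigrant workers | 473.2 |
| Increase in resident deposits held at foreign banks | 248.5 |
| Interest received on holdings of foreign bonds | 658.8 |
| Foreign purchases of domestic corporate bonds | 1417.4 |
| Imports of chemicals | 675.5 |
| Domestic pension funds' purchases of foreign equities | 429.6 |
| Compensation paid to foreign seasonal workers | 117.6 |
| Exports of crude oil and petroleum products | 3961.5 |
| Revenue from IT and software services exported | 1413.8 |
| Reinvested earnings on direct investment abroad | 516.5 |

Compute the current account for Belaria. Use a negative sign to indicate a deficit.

3786.1

Goods: 3961.5 - 675.5 - 624.6 = 2661.4
Services: 1413.8 - 378.9 - 759.4 = 275.5
Primary income: 516.5 + 658.8 + 264.7 - 117.6 = 1322.4
Secondary income: -473.2
Current account = 2661.4 + 275.5 + 1322.4 + (-473.2) = 3786.1
(Excluded from the current account — financial account: increase in resident deposits held at foreign banks 248.5, foreign purchases of domestic corporate bonds 1417.4, domestic pension funds' purchases of foreign equities 429.6.)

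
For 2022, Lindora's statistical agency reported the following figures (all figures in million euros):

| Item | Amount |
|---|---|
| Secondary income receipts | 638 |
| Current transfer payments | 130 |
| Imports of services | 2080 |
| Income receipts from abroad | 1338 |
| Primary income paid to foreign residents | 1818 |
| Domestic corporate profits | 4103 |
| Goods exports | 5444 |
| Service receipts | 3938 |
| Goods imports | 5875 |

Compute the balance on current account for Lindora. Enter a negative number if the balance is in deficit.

1455

Goods balance = 5444 - 5875 = -431
Services balance = 3938 - 2080 = 1858
Trade balance (goods + services) = -431 + 1858 = 1427
Net primary income = 1338 - 1818 = -480
Net secondary income = 638 - 130 = 508
Current account = 1427 + (-480) + 508 = 1455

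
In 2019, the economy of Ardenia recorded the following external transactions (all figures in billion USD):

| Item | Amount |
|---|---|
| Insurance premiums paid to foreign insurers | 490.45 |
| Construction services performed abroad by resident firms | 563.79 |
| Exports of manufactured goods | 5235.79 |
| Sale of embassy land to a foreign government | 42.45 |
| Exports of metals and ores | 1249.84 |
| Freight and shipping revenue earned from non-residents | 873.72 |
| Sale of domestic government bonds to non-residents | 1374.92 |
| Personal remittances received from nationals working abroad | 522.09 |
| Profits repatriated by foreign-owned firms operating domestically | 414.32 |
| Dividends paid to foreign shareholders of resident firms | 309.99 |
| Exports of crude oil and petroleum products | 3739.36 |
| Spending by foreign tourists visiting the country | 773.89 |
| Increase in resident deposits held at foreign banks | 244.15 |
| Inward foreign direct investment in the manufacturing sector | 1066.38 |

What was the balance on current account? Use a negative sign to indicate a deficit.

11743.72

Goods: 5235.79 + 1249.84 + 3739.36 = 10224.99
Services: 773.89 + 563.79 + 873.72 - 490.45 = 1720.95
Primary income: -309.99 - 414.32 = -724.31
Secondary income: 522.09
Current account = 10224.99 + 1720.95 + (-724.31) + 522.09 = 11743.72
(Excluded from the current account — capital account: sale of embassy land to a foreign government 42.45; financial account: sale of domestic government bonds to non-residents 1374.92, increase in resident deposits held at foreign banks 244.15, inward foreign direct investment in the manufacturing sector 1066.38.)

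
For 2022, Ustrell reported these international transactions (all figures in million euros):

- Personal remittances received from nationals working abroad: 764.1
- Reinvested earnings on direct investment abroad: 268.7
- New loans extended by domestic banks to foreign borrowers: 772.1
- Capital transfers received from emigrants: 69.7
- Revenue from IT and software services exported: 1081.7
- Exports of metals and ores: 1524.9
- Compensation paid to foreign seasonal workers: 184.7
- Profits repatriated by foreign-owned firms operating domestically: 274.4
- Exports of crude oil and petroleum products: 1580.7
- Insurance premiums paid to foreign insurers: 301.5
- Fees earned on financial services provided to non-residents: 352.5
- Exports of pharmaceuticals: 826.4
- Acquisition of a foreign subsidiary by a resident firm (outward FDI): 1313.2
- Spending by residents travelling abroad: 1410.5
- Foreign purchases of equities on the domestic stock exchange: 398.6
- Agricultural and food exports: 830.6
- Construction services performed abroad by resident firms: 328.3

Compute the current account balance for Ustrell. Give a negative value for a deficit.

5386.8

Goods: 1580.7 + 830.6 + 1524.9 + 826.4 = 4762.6
Services: -1410.5 + 328.3 - 301.5 + 352.5 + 1081.7 = 50.5
Primary income: -184.7 + 268.7 - 274.4 = -190.4
Secondary income: 764.1
Current account = 4762.6 + 50.5 + (-190.4) + 764.1 = 5386.8
(Excluded from the current account — financial account: new loans extended by domestic banks to foreign borrowers 772.1, acquisition of a foreign subsidiary by a resident firm (outward FDI) 1313.2, foreign purchases of equities on the domestic stock exchange 398.6; capital account: capital transfers received from emigrants 69.7.)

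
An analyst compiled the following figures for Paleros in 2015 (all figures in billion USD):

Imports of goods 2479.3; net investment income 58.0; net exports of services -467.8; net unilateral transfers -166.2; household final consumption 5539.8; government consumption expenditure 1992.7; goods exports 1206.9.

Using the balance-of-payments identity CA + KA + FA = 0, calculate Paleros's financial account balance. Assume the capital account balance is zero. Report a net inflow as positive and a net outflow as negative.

1848.4

Goods balance = 1206.9 - 2479.3 = -1272.4
Services balance = -467.8
Trade balance (goods + services) = -1272.4 + (-467.8) = -1740.2
Net primary income = 58.0
Net secondary income = -166.2
Current account = -1740.2 + 58.0 + (-166.2) = -1848.4
Financial account = -(-1848.4) = 1848.4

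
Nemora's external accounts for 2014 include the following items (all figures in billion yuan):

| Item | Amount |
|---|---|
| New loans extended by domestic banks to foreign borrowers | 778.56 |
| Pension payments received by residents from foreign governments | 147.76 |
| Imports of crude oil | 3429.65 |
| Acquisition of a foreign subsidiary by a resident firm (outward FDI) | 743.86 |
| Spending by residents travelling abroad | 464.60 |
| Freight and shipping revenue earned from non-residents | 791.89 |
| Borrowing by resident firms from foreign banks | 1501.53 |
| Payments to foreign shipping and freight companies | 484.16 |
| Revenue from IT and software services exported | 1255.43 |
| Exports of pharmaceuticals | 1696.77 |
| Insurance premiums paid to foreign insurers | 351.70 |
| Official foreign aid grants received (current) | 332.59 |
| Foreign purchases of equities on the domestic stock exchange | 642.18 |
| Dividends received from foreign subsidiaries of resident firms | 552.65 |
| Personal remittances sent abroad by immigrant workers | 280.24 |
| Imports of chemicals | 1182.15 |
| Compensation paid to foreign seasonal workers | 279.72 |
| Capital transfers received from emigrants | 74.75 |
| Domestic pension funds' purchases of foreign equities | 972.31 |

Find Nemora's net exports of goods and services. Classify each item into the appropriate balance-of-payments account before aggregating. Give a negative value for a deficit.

Goods: -3429.65 - 1182.15 + 1696.77 = -2915.03
Services: -484.16 + 1255.43 - 464.60 - 351.70 + 791.89 = 746.86
Trade balance = -2915.03 + 746.86 = -2168.17
(Excluded from the trade balance — financial account: new loans extended by domestic banks to foreign borrowers 778.56, acquisition of a foreign subsidiary by a resident firm (outward FDI) 743.86, borrowing by resident firms from foreign banks 1501.53, foreign purchases of equities on the domestic stock exchange 642.18, domestic pension funds' purchases of foreign equities 972.31; secondary income: pension payments received by residents from foreign governments 147.76, official foreign aid grants received (current) 332.59, personal remittances sent abroad by immigrant workers 280.24; primary income: dividends received from foreign subsidiaries of resident firms 552.65, compensation paid to foreign seasonal workers 279.72; capital account: capital transfers received from emigrants 74.75.)

-2168.17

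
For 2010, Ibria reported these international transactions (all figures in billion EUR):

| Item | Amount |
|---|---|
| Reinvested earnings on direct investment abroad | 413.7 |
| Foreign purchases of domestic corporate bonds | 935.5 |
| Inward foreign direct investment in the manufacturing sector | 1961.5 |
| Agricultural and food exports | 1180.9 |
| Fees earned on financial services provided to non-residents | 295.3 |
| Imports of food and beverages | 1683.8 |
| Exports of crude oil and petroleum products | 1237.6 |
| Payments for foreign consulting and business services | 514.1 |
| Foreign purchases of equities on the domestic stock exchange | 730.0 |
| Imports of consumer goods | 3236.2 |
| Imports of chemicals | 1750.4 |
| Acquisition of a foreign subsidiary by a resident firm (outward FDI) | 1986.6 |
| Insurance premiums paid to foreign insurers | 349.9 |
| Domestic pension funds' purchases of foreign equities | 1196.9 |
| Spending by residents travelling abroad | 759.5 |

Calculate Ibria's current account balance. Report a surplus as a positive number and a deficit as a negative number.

Goods: -3236.2 - 1683.8 - 1750.4 + 1180.9 + 1237.6 = -4251.9
Services: -759.5 - 349.9 + 295.3 - 514.1 = -1328.2
Primary income: 413.7
Current account = (-4251.9) + (-1328.2) + 413.7 = -5166.4
(Excluded from the current account — financial account: foreign purchases of domestic corporate bonds 935.5, inward foreign direct investment in the manufacturing sector 1961.5, foreign purchases of equities on the domestic stock exchange 730.0, acquisition of a foreign subsidiary by a resident firm (outward FDI) 1986.6, domestic pension funds' purchases of foreign equities 1196.9.)

-5166.4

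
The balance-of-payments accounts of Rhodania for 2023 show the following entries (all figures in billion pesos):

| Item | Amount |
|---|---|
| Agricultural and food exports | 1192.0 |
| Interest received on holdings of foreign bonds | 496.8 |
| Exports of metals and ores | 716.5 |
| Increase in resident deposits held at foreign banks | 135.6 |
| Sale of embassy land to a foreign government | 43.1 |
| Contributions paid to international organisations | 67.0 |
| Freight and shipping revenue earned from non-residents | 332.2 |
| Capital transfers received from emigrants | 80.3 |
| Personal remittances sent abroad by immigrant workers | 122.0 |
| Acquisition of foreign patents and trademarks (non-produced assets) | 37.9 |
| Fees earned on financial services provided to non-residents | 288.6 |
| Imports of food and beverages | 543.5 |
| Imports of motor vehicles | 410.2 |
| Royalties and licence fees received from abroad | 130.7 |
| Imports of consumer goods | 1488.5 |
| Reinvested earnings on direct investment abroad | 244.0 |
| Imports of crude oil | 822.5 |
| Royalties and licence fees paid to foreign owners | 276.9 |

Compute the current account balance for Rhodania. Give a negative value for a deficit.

Goods: -410.2 - 822.5 - 1488.5 + 1192.0 + 716.5 - 543.5 = -1356.2
Services: -276.9 + 130.7 + 288.6 + 332.2 = 474.6
Primary income: 496.8 + 244.0 = 740.8
Secondary income: -67.0 - 122.0 = -189.0
Current account = (-1356.2) + 474.6 + 740.8 + (-189.0) = -329.8
(Excluded from the current account — financial account: increase in resident deposits held at foreign banks 135.6; capital account: sale of embassy land to a foreign government 43.1, capital transfers received from emigrants 80.3, acquisition of foreign patents and trademarks (non-produced assets) 37.9.)

-329.8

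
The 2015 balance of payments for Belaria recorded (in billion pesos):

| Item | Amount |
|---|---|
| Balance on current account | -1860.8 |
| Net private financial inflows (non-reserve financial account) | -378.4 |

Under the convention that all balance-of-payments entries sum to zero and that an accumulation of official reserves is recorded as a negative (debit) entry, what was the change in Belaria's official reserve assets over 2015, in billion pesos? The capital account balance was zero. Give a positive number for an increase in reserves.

-2239.2

Official reserve transactions balance = -((-1860.8) + (-378.4)) = 2239.2
An accumulation of reserves is recorded as a debit (negative entry), so the change in the stock of reserves is the negative of that balance.
Change in official reserves = -(2239.2) = -2239.2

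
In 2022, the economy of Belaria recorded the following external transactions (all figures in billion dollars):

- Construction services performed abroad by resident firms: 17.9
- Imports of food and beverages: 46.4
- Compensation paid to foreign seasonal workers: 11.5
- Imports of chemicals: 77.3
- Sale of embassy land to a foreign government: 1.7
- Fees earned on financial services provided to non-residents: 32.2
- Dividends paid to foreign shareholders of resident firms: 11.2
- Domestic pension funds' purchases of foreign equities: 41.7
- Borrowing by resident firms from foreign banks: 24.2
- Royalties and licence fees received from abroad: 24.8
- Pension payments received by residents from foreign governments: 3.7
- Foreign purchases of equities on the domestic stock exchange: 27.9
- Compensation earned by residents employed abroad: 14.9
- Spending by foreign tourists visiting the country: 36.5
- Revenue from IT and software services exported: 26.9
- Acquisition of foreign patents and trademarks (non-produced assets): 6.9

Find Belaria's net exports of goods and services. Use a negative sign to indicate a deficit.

Goods: -46.4 - 77.3 = -123.7
Services: 17.9 + 36.5 + 26.9 + 32.2 + 24.8 = 138.3
Trade balance = -123.7 + 138.3 = 14.6
(Excluded from the trade balance — primary income: compensation paid to foreign seasonal workers 11.5, dividends paid to foreign shareholders of resident firms 11.2, compensation earned by residents employed abroad 14.9; capital account: sale of embassy land to a foreign government 1.7, acquisition of foreign patents and trademarks (non-produced assets) 6.9; financial account: domestic pension funds' purchases of foreign equities 41.7, borrowing by resident firms from foreign banks 24.2, foreign purchases of equities on the domestic stock exchange 27.9; secondary income: pension payments received by residents from foreign governments 3.7.)

14.6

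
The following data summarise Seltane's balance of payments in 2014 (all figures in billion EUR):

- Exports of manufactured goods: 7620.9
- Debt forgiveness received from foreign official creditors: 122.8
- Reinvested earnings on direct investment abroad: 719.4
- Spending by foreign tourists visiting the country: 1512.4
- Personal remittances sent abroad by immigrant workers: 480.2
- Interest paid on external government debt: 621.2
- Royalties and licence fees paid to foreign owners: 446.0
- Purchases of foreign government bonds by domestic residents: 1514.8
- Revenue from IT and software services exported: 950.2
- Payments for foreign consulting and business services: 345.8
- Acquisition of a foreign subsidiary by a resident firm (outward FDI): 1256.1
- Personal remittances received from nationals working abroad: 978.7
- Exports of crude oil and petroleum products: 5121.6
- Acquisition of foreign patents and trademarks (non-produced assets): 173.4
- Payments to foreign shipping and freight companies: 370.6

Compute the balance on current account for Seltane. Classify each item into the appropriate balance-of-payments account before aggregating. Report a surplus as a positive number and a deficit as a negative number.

Goods: 5121.6 + 7620.9 = 12742.5
Services: 1512.4 - 446.0 - 370.6 - 345.8 + 950.2 = 1300.2
Primary income: -621.2 + 719.4 = 98.2
Secondary income: -480.2 + 978.7 = 498.5
Current account = 12742.5 + 1300.2 + 98.2 + 498.5 = 14639.4
(Excluded from the current account — capital account: debt forgiveness received from foreign official creditors 122.8, acquisition of foreign patents and trademarks (non-produced assets) 173.4; financial account: purchases of foreign government bonds by domestic residents 1514.8, acquisition of a foreign subsidiary by a resident firm (outward FDI) 1256.1.)

14639.4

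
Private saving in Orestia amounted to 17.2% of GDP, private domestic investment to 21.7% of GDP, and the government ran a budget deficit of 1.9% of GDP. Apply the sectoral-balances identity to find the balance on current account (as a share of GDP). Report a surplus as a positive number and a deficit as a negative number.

-6.4

By the sectoral-balances identity, CA = (S_private - I) + (T - G).
Private balance = 17.2 - 21.7 = -4.5
Government balance (T - G) = -1.9
CA = -4.5 + (-1.9) = -6.4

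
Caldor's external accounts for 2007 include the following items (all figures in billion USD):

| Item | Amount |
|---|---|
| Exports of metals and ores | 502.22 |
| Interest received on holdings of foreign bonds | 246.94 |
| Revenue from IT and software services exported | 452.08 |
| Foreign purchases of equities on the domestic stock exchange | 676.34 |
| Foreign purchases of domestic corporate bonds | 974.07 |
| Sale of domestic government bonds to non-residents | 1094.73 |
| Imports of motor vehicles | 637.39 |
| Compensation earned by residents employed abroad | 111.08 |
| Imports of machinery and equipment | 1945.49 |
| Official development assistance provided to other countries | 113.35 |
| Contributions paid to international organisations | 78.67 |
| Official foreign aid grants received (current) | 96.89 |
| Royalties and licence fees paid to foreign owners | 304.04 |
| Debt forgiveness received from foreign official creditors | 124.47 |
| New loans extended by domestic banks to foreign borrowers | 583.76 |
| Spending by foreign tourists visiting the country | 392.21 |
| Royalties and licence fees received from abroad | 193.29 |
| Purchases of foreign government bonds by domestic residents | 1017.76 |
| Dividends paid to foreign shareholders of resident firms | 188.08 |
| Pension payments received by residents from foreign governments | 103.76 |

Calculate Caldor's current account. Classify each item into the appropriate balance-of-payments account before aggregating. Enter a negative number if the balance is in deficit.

Goods: -637.39 + 502.22 - 1945.49 = -2080.66
Services: 193.29 + 452.08 - 304.04 + 392.21 = 733.54
Primary income: 111.08 - 188.08 + 246.94 = 169.94
Secondary income: 96.89 - 78.67 - 113.35 + 103.76 = 8.63
Current account = (-2080.66) + 733.54 + 169.94 + 8.63 = -1168.55
(Excluded from the current account — financial account: foreign purchases of equities on the domestic stock exchange 676.34, foreign purchases of domestic corporate bonds 974.07, sale of domestic government bonds to non-residents 1094.73, new loans extended by domestic banks to foreign borrowers 583.76, purchases of foreign government bonds by domestic residents 1017.76; capital account: debt forgiveness received from foreign official creditors 124.47.)

-1168.55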